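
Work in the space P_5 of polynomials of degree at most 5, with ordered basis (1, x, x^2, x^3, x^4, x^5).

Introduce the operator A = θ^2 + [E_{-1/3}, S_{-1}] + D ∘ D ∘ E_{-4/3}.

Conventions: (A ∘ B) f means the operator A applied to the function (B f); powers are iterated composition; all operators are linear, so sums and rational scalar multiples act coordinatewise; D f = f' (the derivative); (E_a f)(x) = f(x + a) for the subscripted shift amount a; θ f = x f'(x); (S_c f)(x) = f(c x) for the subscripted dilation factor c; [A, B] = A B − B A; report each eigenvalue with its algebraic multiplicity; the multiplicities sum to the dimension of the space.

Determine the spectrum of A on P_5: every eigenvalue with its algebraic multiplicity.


image of 1: 0
image of x: x + 2/3
image of x^2: 4x^2 - (4/3)x + 2
image of x^3: 9x^3 + 2x^2 + 6x - 214/27
image of x^4: 16x^4 - (8/3)x^3 + 12x^2 - (872/27)x + 64/3
image of x^5: 25x^5 + (10/3)x^4 + 20x^3 - (2140/27)x^2 + (320/3)x - 11518/243
the matrix is upper triangular; its diagonal is (0, 1, 4, 9, 16, 25)
for a triangular matrix the eigenvalues are the diagonal entries, with algebraic multiplicity their repetition count

λ = 0 (multiplicity 1), λ = 1 (multiplicity 1), λ = 4 (multiplicity 1), λ = 9 (multiplicity 1), λ = 16 (multiplicity 1), λ = 25 (multiplicity 1)


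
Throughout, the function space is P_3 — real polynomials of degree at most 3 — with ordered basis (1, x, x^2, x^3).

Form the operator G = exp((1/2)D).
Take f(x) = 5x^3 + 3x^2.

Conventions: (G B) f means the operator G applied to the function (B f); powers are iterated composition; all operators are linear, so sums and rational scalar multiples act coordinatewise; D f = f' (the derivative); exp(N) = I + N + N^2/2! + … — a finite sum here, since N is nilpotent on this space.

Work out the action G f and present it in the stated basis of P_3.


the result is g(x) = 5x^3 + (21/2)x^2 + (27/4)x + 11/8

order-1 term: (15/2)x^2 + 3x
order-2 term: (15/4)x + 3/4
order-3 term: 5/8
the series for exp((1/2)D) f terminates at order 3
exp((1/2)D) f = 5x^3 + (21/2)x^2 + (27/4)x + 11/8


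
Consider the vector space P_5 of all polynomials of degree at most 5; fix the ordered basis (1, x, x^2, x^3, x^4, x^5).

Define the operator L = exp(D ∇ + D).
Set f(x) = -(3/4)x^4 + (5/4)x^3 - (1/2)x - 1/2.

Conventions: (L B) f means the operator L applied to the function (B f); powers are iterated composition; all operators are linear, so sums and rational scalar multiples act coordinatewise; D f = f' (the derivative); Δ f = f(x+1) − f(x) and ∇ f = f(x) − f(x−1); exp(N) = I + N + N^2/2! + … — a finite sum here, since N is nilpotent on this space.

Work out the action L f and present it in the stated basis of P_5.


order-1 term: -3x^3 - (21/4)x^2 + (33/2)x - 29/4
order-2 term: -(9/2)x^2 - (57/4)x + 15/2
order-3 term: -3x - 31/4
order-4 term: -3/4
the series for exp(D ∇ + D) f terminates at order 4
exp(D ∇ + D) f = -(3/4)x^4 - (7/4)x^3 - (39/4)x^2 - (5/4)x - 35/4

the image equals g(x) = -(3/4)x^4 - (7/4)x^3 - (39/4)x^2 - (5/4)x - 35/4


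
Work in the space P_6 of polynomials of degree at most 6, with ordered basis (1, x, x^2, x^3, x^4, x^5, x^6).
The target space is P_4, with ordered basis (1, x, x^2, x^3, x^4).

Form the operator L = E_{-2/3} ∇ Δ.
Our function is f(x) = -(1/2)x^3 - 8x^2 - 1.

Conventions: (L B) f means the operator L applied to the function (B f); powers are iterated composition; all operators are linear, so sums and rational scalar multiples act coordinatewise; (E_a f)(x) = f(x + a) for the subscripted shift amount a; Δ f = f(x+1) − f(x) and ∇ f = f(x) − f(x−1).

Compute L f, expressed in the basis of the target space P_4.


Δ f = -(3/2)x^2 - (35/2)x - 17/2
∇ Δ f = -3x - 16
E_{-2/3} ∇ Δ f = -3x - 14

the image equals g(x) = -3x - 14


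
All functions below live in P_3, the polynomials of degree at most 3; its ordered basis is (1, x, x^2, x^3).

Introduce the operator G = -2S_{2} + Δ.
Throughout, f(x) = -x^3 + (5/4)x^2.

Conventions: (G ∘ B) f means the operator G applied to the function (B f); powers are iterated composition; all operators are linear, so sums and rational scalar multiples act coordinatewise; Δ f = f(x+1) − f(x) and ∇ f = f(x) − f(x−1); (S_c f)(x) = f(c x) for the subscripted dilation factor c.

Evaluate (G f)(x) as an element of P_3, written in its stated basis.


the result is g(x) = 16x^3 - 13x^2 - (1/2)x + 1/4

S_{2} f = -8x^3 + 5x^2
(-2S_{2}) f = 16x^3 - 10x^2
Δ f = -3x^2 - (1/2)x + 1/4
(-2S_{2} + Δ) f = 16x^3 - 13x^2 - (1/2)x + 1/4


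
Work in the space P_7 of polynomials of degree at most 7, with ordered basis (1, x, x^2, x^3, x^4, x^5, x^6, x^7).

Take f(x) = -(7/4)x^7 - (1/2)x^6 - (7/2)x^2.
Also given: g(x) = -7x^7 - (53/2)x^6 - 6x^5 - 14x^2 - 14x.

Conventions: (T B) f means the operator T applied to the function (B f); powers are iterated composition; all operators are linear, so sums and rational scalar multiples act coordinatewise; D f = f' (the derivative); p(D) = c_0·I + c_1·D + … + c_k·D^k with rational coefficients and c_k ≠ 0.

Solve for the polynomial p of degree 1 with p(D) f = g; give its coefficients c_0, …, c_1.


c_0 = 4, c_1 = 2

D^0 f = -(7/4)x^7 - (1/2)x^6 - (7/2)x^2
D^1 f = -(49/4)x^6 - 3x^5 - 7x
matching coefficients of g against c_0 f + c_1 Df + … from the top degree down determines the c_i
solution: c_0 = 4, c_1 = 2


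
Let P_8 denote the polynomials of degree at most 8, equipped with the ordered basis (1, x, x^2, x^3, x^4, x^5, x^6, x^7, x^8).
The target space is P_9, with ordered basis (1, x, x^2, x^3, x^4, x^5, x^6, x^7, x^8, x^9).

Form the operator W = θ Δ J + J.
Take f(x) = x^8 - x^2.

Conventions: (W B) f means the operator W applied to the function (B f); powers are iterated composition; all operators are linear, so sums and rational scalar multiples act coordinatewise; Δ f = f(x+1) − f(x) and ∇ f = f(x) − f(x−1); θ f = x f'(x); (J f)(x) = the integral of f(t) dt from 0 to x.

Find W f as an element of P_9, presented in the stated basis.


g(x) = (1/9)x^9 + 8x^8 + 28x^7 + 56x^6 + 70x^5 + 56x^4 + (83/3)x^3 + 6x^2

J f = (1/9)x^9 - (1/3)x^3
Δ J f = x^8 + 4x^7 + (28/3)x^6 + 14x^5 + 14x^4 + (28/3)x^3 + 3x^2 - 2/9
θ Δ J f = 8x^8 + 28x^7 + 56x^6 + 70x^5 + 56x^4 + 28x^3 + 6x^2
J f = (1/9)x^9 - (1/3)x^3
(θ Δ J + J) f = (1/9)x^9 + 8x^8 + 28x^7 + 56x^6 + 70x^5 + 56x^4 + (83/3)x^3 + 6x^2


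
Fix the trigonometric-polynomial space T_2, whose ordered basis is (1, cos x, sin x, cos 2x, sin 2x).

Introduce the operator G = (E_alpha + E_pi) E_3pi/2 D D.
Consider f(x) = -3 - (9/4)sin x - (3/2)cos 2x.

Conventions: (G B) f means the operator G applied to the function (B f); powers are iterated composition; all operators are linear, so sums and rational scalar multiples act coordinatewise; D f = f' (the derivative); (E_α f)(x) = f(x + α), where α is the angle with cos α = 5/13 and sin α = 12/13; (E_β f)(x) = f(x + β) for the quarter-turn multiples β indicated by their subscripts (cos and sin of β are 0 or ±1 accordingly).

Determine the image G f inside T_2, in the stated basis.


g(x) = (18/13)cos x + (27/13)sin x - (300/169)cos 2x + (720/169)sin 2x

D f = -(9/4)cos x + 3sin 2x
D D f = (9/4)sin x + 6cos 2x
E_3pi/2 D D f = -(9/4)cos x - 6cos 2x
E_alpha (E_3pi/2 D D) f = -(45/52)cos x + (27/13)sin x + (714/169)cos 2x + (720/169)sin 2x
E_pi (E_3pi/2 D D) f = (9/4)cos x - 6cos 2x
(E_alpha + E_pi) (E_3pi/2 D D) f = (18/13)cos x + (27/13)sin x - (300/169)cos 2x + (720/169)sin 2x


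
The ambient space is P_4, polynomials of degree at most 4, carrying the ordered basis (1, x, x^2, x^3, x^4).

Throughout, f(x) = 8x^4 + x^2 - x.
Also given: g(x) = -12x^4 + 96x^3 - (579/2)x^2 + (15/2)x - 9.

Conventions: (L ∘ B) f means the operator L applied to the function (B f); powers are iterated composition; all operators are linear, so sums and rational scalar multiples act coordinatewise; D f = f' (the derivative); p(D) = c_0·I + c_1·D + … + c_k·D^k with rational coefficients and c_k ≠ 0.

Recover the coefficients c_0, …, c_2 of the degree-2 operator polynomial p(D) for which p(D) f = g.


D^0 f = 8x^4 + x^2 - x
D^1 f = 32x^3 + 2x - 1
D^2 f = 96x^2 + 2
matching coefficients of g against c_0 f + c_1 Df + … from the top degree down determines the c_i
solution: c_0 = -3/2, c_1 = 3, c_2 = -3

c_0 = -3/2, c_1 = 3, c_2 = -3


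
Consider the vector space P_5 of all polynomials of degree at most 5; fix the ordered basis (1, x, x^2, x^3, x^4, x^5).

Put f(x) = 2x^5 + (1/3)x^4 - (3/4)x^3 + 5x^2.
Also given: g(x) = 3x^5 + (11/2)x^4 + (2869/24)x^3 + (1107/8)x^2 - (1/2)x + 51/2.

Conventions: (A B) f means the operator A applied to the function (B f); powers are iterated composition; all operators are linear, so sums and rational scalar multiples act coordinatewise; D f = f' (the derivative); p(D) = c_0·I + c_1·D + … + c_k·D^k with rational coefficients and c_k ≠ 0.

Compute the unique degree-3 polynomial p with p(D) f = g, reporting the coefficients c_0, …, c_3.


D^0 f = 2x^5 + (1/3)x^4 - (3/4)x^3 + 5x^2
D^1 f = 10x^4 + (4/3)x^3 - (9/4)x^2 + 10x
D^2 f = 40x^3 + 4x^2 - (9/2)x + 10
D^3 f = 120x^2 + 8x - 9/2
matching coefficients of g against c_0 f + c_1 Df + … from the top degree down determines the c_i
solution: c_0 = 3/2, c_1 = 1/2, c_2 = 3, c_3 = 1

p(D) = (3/2)·I + (1/2)·D + 3·D^2 + D^3, i.e. c_0 = 3/2, c_1 = 1/2, c_2 = 3, c_3 = 1


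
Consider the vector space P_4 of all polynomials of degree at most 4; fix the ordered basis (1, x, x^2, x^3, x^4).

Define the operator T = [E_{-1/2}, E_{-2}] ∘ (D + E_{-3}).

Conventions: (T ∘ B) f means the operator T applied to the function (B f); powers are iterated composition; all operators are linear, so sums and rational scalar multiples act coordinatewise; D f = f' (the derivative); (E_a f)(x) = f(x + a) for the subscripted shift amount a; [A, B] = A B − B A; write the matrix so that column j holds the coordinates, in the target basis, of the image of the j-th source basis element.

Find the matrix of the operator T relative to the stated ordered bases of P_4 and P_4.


image of 1: 0
image of x: 0
image of x^2: 0
image of x^3: 0
image of x^4: 0
each image's coordinates form column j of the matrix

the matrix is [[0, 0, 0, 0, 0]; [0, 0, 0, 0, 0]; [0, 0, 0, 0, 0]; [0, 0, 0, 0, 0]; [0, 0, 0, 0, 0]] (rows listed top to bottom)


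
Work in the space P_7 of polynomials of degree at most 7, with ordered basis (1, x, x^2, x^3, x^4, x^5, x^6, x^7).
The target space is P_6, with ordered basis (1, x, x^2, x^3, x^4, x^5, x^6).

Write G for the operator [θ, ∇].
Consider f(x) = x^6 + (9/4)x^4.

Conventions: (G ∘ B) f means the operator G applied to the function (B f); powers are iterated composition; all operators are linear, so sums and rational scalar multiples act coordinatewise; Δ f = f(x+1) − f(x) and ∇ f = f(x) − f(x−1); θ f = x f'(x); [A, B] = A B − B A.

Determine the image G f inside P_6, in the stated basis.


the image equals g(x) = -6x^5 + 30x^4 - 69x^3 + 87x^2 - 57x + 15

∇ f = 6x^5 - 15x^4 + 29x^3 - (57/2)x^2 + 15x - 13/4
θ ∇ f = 30x^5 - 60x^4 + 87x^3 - 57x^2 + 15x
θ f = 6x^6 + 9x^4
∇ θ f = 36x^5 - 90x^4 + 156x^3 - 144x^2 + 72x - 15
[θ, ∇] f = -6x^5 + 30x^4 - 69x^3 + 87x^2 - 57x + 15


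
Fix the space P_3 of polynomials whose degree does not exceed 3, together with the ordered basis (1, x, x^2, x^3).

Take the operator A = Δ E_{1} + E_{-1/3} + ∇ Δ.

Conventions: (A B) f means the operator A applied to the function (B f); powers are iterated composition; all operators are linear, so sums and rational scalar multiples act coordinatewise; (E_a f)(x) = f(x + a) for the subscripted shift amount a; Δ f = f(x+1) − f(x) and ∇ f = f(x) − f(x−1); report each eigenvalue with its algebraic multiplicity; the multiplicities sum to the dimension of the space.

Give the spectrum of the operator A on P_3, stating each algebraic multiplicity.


λ = 1 (multiplicity 4)

image of 1: 1
image of x: x + 2/3
image of x^2: x^2 + (4/3)x + 46/9
image of x^3: x^3 + 2x^2 + (46/3)x + 188/27
the matrix is upper triangular; its diagonal is (1, 1, 1, 1)
for a triangular matrix the eigenvalues are the diagonal entries, with algebraic multiplicity their repetition count


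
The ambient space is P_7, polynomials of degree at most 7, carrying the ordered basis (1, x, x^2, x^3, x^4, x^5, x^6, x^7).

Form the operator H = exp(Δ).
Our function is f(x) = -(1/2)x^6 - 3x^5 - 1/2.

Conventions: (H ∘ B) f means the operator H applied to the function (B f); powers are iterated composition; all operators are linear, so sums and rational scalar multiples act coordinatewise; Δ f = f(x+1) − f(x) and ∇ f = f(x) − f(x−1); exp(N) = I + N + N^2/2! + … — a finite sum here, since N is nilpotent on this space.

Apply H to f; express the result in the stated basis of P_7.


order-1 term: -3x^5 - (45/2)x^4 - 40x^3 - (75/2)x^2 - 18x - 7/2
order-2 term: -(15/2)x^4 - 60x^3 - (285/2)x^2 - 150x - 121/2
order-3 term: -10x^3 - 75x^2 - 165x - 120
order-4 term: -(15/2)x^2 - 45x - 125/2
order-5 term: -3x - 21/2
order-6 term: -1/2
the series for exp(Δ) f terminates at order 6
exp(Δ) f = -(1/2)x^6 - 6x^5 - 30x^4 - 110x^3 - (525/2)x^2 - 381x - 258

g(x) = -(1/2)x^6 - 6x^5 - 30x^4 - 110x^3 - (525/2)x^2 - 381x - 258


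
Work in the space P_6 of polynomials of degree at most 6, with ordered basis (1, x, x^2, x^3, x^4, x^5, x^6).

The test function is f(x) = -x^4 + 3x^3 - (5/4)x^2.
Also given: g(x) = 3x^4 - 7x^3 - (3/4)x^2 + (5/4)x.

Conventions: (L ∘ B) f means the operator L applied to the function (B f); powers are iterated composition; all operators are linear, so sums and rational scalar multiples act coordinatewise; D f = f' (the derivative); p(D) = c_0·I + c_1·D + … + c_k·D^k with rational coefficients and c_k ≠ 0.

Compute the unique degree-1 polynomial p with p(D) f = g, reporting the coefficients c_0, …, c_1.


p(D) = -3·I − (1/2)·D, i.e. c_0 = -3, c_1 = -1/2

D^0 f = -x^4 + 3x^3 - (5/4)x^2
D^1 f = -4x^3 + 9x^2 - (5/2)x
matching coefficients of g against c_0 f + c_1 Df + … from the top degree down determines the c_i
solution: c_0 = -3, c_1 = -1/2


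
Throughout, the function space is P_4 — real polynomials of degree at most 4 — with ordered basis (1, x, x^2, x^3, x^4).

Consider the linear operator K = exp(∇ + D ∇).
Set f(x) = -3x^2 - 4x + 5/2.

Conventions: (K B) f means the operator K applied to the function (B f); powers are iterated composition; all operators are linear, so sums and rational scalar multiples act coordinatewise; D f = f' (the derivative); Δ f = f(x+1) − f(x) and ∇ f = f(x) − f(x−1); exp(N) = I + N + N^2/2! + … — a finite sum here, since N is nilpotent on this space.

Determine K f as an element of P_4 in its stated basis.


order-1 term: -6x - 7
order-2 term: -3
the series for exp(∇ + D ∇) f terminates at order 2
exp(∇ + D ∇) f = -3x^2 - 10x - 15/2

the result is g(x) = -3x^2 - 10x - 15/2


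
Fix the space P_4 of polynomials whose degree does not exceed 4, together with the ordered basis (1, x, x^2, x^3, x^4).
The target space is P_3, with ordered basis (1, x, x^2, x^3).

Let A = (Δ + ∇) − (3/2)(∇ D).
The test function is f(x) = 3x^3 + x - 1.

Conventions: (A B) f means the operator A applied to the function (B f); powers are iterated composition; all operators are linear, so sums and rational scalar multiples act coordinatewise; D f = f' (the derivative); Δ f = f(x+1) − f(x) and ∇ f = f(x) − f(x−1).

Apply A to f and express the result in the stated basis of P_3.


Δ f = 9x^2 + 9x + 4
∇ f = 9x^2 - 9x + 4
(Δ + ∇) f = 18x^2 + 8
D f = 9x^2 + 1
∇ D f = 18x - 9
(-(3/2)(∇ D)) f = -27x + 27/2
((Δ + ∇) − (3/2)(∇ D)) f = 18x^2 - 27x + 43/2

the image equals g(x) = 18x^2 - 27x + 43/2


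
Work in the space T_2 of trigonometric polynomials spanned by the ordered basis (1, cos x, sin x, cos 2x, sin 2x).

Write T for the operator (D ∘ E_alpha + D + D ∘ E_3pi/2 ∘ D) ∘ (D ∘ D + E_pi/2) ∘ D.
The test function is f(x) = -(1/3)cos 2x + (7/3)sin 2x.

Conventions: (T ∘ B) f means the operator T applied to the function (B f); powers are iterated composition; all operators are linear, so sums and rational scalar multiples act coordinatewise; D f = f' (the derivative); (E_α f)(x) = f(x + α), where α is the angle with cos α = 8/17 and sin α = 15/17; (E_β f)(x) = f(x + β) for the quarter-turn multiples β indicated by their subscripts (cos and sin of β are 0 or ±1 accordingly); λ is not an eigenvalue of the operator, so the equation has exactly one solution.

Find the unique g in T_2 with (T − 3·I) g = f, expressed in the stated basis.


the image equals g(x) = (15209/168041)cos 2x + (18611/504123)sin 2x

write g with unknown coordinates in the stated basis and equate coefficients in (T − 3·I) g = f
solving from the highest basis element down gives g = (15209/168041)cos 2x + (18611/504123)sin 2x
check: T g = -(31160/504123)cos 2x + (1232120/504123)sin 2x
so T g − 3·g = -(1/3)cos 2x + (7/3)sin 2x = f ✓


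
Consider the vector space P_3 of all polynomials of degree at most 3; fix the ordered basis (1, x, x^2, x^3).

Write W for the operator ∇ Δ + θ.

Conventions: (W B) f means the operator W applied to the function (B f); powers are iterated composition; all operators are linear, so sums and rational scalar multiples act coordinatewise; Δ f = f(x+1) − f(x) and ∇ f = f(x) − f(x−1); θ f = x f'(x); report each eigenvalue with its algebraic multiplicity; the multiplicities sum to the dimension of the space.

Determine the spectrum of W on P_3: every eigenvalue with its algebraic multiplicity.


image of 1: 0
image of x: x
image of x^2: 2x^2 + 2
image of x^3: 3x^3 + 6x
the matrix is upper triangular; its diagonal is (0, 1, 2, 3)
for a triangular matrix the eigenvalues are the diagonal entries, with algebraic multiplicity their repetition count

λ = 0 (multiplicity 1), λ = 1 (multiplicity 1), λ = 2 (multiplicity 1), λ = 3 (multiplicity 1)


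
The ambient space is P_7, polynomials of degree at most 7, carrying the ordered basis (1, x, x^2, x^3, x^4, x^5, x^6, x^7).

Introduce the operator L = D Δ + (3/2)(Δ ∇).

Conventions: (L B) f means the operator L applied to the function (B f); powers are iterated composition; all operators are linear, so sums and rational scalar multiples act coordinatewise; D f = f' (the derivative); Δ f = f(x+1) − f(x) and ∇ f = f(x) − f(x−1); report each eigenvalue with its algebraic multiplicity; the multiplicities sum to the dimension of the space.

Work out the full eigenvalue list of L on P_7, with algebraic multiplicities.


image of 1: 0
image of x: 0
image of x^2: 5
image of x^3: 15x + 3
image of x^4: 30x^2 + 12x + 7
image of x^5: 50x^3 + 30x^2 + 35x + 5
image of x^6: 75x^4 + 60x^3 + 105x^2 + 30x + 9
image of x^7: 105x^5 + 105x^4 + 245x^3 + 105x^2 + 63x + 7
the matrix is upper triangular; its diagonal is (0, 0, 0, 0, 0, 0, 0, 0)
for a triangular matrix the eigenvalues are the diagonal entries, with algebraic multiplicity their repetition count

λ = 0 (multiplicity 8)


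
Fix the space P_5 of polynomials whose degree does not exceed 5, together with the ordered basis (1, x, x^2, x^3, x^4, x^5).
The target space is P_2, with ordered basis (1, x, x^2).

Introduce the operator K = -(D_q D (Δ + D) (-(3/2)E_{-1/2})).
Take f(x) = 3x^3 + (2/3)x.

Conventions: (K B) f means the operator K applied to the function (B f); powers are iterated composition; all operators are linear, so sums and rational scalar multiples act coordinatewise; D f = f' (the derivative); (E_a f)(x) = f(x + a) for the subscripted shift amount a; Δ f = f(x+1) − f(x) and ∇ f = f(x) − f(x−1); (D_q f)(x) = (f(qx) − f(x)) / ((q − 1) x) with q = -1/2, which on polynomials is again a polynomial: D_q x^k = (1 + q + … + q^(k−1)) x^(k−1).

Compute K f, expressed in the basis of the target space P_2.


the result is g(x) = 54

E_{-1/2} f = 3x^3 - (9/2)x^2 + (35/12)x - 17/24
(-(3/2)E_{-1/2}) f = -(9/2)x^3 + (27/4)x^2 - (35/8)x + 17/16
Δ (-(3/2)E_{-1/2}) f = -(27/2)x^2 - 17/8
D (-(3/2)E_{-1/2}) f = -(27/2)x^2 + (27/2)x - 35/8
(Δ + D) (-(3/2)E_{-1/2}) f = -27x^2 + (27/2)x - 13/2
D (Δ + D) (-(3/2)E_{-1/2}) f = -54x + 27/2
D_q D (Δ + D) (-(3/2)E_{-1/2}) f = -54
(-(D_q D (Δ + D) (-(3/2)E_{-1/2}))) f = 54


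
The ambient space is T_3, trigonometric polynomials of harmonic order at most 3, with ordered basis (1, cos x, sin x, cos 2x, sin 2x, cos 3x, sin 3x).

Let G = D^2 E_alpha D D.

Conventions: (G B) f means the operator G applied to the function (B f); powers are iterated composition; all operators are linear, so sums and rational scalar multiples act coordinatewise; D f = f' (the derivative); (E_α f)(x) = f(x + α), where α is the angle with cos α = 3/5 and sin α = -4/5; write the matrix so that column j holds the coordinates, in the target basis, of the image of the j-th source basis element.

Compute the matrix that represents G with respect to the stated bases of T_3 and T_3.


image of 1: 0
image of cos x: (3/5)cos x + (4/5)sin x
image of sin x: -(4/5)cos x + (3/5)sin x
image of cos 2x: -(112/25)cos 2x + (384/25)sin 2x
image of sin 2x: -(384/25)cos 2x - (112/25)sin 2x
image of cos 3x: -(9477/125)cos 3x + (3564/125)sin 3x
image of sin 3x: -(3564/125)cos 3x - (9477/125)sin 3x
each image's coordinates form column j of the matrix

the matrix is [[0, 0, 0, 0, 0, 0, 0]; [0, 3/5, -4/5, 0, 0, 0, 0]; [0, 4/5, 3/5, 0, 0, 0, 0]; [0, 0, 0, -112/25, -384/25, 0, 0]; [0, 0, 0, 384/25, -112/25, 0, 0]; [0, 0, 0, 0, 0, -9477/125, -3564/125]; [0, 0, 0, 0, 0, 3564/125, -9477/125]] (rows listed top to bottom)


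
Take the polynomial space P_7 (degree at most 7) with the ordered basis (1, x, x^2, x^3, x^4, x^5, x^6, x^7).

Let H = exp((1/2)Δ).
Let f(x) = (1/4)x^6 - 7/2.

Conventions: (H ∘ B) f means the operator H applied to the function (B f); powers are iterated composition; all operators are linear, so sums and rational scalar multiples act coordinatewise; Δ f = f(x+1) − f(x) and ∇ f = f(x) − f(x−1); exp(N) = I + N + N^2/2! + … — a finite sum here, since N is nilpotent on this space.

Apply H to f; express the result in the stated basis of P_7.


order-1 term: (3/4)x^5 + (15/8)x^4 + (5/2)x^3 + (15/8)x^2 + (3/4)x + 1/8
order-2 term: (15/16)x^4 + (15/4)x^3 + (105/16)x^2 + (45/8)x + 31/16
order-3 term: (5/8)x^3 + (45/16)x^2 + (75/16)x + 45/16
order-4 term: (15/64)x^2 + (15/16)x + 65/64
order-5 term: (3/64)x + 15/128
order-6 term: 1/256
the series for exp((1/2)Δ) f terminates at order 6
exp((1/2)Δ) f = (1/4)x^6 + (3/4)x^5 + (45/16)x^4 + (55/8)x^3 + (735/64)x^2 + (771/64)x + 643/256

g(x) = (1/4)x^6 + (3/4)x^5 + (45/16)x^4 + (55/8)x^3 + (735/64)x^2 + (771/64)x + 643/256


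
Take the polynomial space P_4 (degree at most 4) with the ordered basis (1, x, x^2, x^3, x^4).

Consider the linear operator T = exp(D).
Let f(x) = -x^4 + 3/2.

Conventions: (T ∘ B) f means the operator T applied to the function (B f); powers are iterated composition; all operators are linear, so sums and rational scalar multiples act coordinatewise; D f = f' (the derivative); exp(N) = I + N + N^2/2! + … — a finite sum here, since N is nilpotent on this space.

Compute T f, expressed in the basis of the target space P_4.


g(x) = -x^4 - 4x^3 - 6x^2 - 4x + 1/2

order-1 term: -4x^3
order-2 term: -6x^2
order-3 term: -4x
order-4 term: -1
the series for exp(D) f terminates at order 4
exp(D) f = -x^4 - 4x^3 - 6x^2 - 4x + 1/2


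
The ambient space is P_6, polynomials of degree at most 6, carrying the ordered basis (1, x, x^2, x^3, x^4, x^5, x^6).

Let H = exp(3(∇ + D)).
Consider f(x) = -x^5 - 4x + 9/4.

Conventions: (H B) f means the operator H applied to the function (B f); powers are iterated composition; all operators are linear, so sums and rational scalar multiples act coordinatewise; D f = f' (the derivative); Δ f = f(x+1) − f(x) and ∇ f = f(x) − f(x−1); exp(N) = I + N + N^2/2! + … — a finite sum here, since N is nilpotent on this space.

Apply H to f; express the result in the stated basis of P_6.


the result is g(x) = -x^5 - 30x^4 - 330x^3 - 1650x^2 - 3724x - 12123/4

order-1 term: -30x^4 + 30x^3 - 30x^2 + 15x - 27
order-2 term: -360x^3 + 540x^2 - 495x + 180
order-3 term: -2160x^2 + 3240x - 1890
order-4 term: -6480x + 6480
order-5 term: -7776
the series for exp(3(∇ + D)) f terminates at order 5
exp(3(∇ + D)) f = -x^5 - 30x^4 - 330x^3 - 1650x^2 - 3724x - 12123/4


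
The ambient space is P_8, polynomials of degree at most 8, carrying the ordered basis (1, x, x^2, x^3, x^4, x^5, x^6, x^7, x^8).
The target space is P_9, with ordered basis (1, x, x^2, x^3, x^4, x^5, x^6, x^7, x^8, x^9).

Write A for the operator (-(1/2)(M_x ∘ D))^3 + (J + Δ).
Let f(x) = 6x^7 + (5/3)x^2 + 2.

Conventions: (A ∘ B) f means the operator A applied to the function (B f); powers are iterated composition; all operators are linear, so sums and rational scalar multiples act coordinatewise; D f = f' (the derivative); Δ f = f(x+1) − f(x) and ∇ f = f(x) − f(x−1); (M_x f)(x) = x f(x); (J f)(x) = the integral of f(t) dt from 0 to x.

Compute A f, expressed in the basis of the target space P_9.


the result is g(x) = (3/4)x^8 - (1029/4)x^7 + 42x^6 + 126x^5 + 210x^4 + (1895/9)x^3 + (373/3)x^2 + (142/3)x + 23/3

D f = 42x^6 + (10/3)x
M_x D f = 42x^7 + (10/3)x^2
(-(1/2)(M_x ∘ D)) f = -21x^7 - (5/3)x^2
D (-(1/2)(M_x ∘ D)) f = -147x^6 - (10/3)x
M_x D (-(1/2)(M_x ∘ D)) f = -147x^7 - (10/3)x^2
(-(1/2)(M_x ∘ D)) (-(1/2)(M_x ∘ D)) f = (147/2)x^7 + (5/3)x^2
D (-(1/2)(M_x ∘ D)) (-(1/2)(M_x ∘ D)) f = (1029/2)x^6 + (10/3)x
M_x D (-(1/2)(M_x ∘ D)) (-(1/2)(M_x ∘ D)) f = (1029/2)x^7 + (10/3)x^2
(-(1/2)(M_x ∘ D)) (-(1/2)(M_x ∘ D)) (-(1/2)(M_x ∘ D)) f = -(1029/4)x^7 - (5/3)x^2
J f = (3/4)x^8 + (5/9)x^3 + 2x
Δ f = 42x^6 + 126x^5 + 210x^4 + 210x^3 + 126x^2 + (136/3)x + 23/3
(J + Δ) f = (3/4)x^8 + 42x^6 + 126x^5 + 210x^4 + (1895/9)x^3 + 126x^2 + (142/3)x + 23/3
((-(1/2)(M_x ∘ D))^3 + (J + Δ)) f = (3/4)x^8 - (1029/4)x^7 + 42x^6 + 126x^5 + 210x^4 + (1895/9)x^3 + (373/3)x^2 + (142/3)x + 23/3


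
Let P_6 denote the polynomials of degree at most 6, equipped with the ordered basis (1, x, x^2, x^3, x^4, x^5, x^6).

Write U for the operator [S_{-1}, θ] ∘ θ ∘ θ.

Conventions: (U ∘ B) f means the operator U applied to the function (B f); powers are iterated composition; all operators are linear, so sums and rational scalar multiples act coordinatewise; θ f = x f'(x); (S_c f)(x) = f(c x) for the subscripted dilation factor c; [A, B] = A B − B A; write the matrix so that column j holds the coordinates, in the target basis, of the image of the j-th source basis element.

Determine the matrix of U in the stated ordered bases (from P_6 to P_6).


the matrix is [[0, 0, 0, 0, 0, 0, 0]; [0, 0, 0, 0, 0, 0, 0]; [0, 0, 0, 0, 0, 0, 0]; [0, 0, 0, 0, 0, 0, 0]; [0, 0, 0, 0, 0, 0, 0]; [0, 0, 0, 0, 0, 0, 0]; [0, 0, 0, 0, 0, 0, 0]] (rows listed top to bottom)

image of 1: 0
image of x: 0
image of x^2: 0
image of x^3: 0
image of x^4: 0
image of x^5: 0
image of x^6: 0
each image's coordinates form column j of the matrix


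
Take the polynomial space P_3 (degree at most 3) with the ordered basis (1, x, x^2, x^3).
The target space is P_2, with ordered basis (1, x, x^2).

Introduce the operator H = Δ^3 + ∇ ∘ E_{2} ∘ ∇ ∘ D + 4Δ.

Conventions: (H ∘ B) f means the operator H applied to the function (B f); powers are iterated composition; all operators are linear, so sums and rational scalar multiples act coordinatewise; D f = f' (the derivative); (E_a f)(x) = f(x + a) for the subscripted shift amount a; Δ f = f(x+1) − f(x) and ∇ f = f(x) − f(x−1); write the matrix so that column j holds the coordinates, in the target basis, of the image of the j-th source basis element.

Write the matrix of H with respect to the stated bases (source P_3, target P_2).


image of 1: 0
image of x: 4
image of x^2: 8x + 4
image of x^3: 12x^2 + 12x + 16
each image's coordinates form column j of the matrix

the matrix is [[0, 4, 4, 16]; [0, 0, 8, 12]; [0, 0, 0, 12]] (rows listed top to bottom)


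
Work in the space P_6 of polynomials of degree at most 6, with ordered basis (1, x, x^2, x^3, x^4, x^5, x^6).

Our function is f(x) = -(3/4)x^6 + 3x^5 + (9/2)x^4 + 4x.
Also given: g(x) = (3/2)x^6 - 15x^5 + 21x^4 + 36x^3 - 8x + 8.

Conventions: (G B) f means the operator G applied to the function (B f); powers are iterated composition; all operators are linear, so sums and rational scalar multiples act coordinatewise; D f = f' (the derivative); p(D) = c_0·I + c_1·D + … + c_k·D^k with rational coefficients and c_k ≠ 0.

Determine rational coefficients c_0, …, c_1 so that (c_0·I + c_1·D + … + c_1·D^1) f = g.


D^0 f = -(3/4)x^6 + 3x^5 + (9/2)x^4 + 4x
D^1 f = -(9/2)x^5 + 15x^4 + 18x^3 + 4
matching coefficients of g against c_0 f + c_1 Df + … from the top degree down determines the c_i
solution: c_0 = -2, c_1 = 2

p(D) = -2·I + 2·D, i.e. c_0 = -2, c_1 = 2


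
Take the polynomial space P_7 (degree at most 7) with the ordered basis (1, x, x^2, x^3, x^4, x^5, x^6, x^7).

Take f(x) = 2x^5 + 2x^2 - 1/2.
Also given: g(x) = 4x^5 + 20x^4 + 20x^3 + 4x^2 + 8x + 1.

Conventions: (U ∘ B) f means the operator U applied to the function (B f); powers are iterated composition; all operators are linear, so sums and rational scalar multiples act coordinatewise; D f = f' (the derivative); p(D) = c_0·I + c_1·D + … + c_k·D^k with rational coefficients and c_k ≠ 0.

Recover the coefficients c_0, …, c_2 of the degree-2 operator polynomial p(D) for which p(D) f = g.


p(D) = 2·I + 2·D + (1/2)·D^2, i.e. c_0 = 2, c_1 = 2, c_2 = 1/2

D^0 f = 2x^5 + 2x^2 - 1/2
D^1 f = 10x^4 + 4x
D^2 f = 40x^3 + 4
matching coefficients of g against c_0 f + c_1 Df + … from the top degree down determines the c_i
solution: c_0 = 2, c_1 = 2, c_2 = 1/2


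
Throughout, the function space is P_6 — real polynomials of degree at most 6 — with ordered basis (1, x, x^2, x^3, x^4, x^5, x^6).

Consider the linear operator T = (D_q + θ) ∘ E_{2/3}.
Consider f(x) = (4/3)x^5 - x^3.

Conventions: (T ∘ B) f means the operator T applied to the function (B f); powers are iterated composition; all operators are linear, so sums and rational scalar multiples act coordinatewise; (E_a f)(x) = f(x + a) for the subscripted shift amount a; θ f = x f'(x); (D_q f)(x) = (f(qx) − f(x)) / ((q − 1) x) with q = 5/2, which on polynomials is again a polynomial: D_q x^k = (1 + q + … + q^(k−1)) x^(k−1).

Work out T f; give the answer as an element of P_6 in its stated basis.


E_{2/3} f = (4/3)x^5 + (40/9)x^4 + (133/27)x^3 + (158/81)x^2 - (4/243)x - 88/729
D_q E_{2/3} f = (1031/12)x^4 + (1015/9)x^3 + (1729/36)x^2 + (553/81)x - 4/243
θ E_{2/3} f = (20/3)x^5 + (160/9)x^4 + (133/9)x^3 + (316/81)x^2 - (4/243)x
(D_q + θ) E_{2/3} f = (20/3)x^5 + (3733/36)x^4 + (1148/9)x^3 + (16825/324)x^2 + (1655/243)x - 4/243

the image equals g(x) = (20/3)x^5 + (3733/36)x^4 + (1148/9)x^3 + (16825/324)x^2 + (1655/243)x - 4/243


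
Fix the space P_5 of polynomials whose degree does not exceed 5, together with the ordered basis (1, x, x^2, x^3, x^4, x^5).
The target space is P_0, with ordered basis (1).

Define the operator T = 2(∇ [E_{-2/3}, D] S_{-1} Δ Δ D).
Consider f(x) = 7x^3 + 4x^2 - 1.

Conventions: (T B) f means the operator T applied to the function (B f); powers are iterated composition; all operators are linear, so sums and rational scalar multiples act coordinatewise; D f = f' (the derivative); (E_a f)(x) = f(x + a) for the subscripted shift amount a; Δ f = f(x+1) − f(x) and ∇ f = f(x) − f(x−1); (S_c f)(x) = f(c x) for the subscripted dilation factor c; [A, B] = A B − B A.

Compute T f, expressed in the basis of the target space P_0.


D f = 21x^2 + 8x
Δ D f = 42x + 29
Δ Δ D f = 42
S_{-1} (Δ Δ D) f = 42
D S_{-1} (Δ Δ D) f = 0
E_{-2/3} D S_{-1} (Δ Δ D) f = 0
E_{-2/3} S_{-1} (Δ Δ D) f = 42
D E_{-2/3} S_{-1} (Δ Δ D) f = 0
[E_{-2/3}, D] S_{-1} (Δ Δ D) f = 0
∇ ([E_{-2/3}, D] S_{-1} Δ Δ D) f = 0
(2(∇ [E_{-2/3}, D] S_{-1} Δ Δ D)) f = 0

the image equals g(x) = 0


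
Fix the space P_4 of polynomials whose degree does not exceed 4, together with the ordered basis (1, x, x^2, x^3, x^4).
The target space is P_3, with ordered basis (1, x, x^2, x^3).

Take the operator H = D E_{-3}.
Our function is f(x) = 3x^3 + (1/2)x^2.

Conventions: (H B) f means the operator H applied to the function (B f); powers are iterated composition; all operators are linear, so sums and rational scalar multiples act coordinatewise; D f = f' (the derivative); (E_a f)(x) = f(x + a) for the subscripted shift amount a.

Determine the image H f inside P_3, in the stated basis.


g(x) = 9x^2 - 53x + 78

E_{-3} f = 3x^3 - (53/2)x^2 + 78x - 153/2
D E_{-3} f = 9x^2 - 53x + 78


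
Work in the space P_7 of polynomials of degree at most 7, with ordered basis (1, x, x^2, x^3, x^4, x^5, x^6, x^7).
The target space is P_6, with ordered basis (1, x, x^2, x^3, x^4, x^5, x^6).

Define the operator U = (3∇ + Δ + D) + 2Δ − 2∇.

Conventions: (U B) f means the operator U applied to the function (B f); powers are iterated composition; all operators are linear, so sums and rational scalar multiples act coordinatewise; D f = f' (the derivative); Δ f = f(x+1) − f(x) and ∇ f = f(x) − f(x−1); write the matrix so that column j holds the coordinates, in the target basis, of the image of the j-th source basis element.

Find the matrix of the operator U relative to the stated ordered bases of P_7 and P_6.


the matrix is [[0, 5, 2, 4, 2, 4, 2, 4]; [0, 0, 10, 6, 16, 10, 24, 14]; [0, 0, 0, 15, 12, 40, 30, 84]; [0, 0, 0, 0, 20, 20, 80, 70]; [0, 0, 0, 0, 0, 25, 30, 140]; [0, 0, 0, 0, 0, 0, 30, 42]; [0, 0, 0, 0, 0, 0, 0, 35]] (rows listed top to bottom)

image of 1: 0
image of x: 5
image of x^2: 10x + 2
image of x^3: 15x^2 + 6x + 4
image of x^4: 20x^3 + 12x^2 + 16x + 2
image of x^5: 25x^4 + 20x^3 + 40x^2 + 10x + 4
image of x^6: 30x^5 + 30x^4 + 80x^3 + 30x^2 + 24x + 2
image of x^7: 35x^6 + 42x^5 + 140x^4 + 70x^3 + 84x^2 + 14x + 4
each image's coordinates form column j of the matrix


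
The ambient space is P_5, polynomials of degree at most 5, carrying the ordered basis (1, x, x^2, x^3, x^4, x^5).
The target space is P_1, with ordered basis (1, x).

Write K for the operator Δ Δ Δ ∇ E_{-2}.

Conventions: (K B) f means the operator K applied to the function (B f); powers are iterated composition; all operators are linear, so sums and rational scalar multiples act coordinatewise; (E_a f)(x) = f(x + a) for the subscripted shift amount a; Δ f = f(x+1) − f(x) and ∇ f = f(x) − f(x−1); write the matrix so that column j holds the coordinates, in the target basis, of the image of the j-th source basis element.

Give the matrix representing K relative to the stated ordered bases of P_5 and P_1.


the matrix is [[0, 0, 0, 0, 24, -120]; [0, 0, 0, 0, 0, 120]] (rows listed top to bottom)

image of 1: 0
image of x: 0
image of x^2: 0
image of x^3: 0
image of x^4: 24
image of x^5: 120x - 120
each image's coordinates form column j of the matrix


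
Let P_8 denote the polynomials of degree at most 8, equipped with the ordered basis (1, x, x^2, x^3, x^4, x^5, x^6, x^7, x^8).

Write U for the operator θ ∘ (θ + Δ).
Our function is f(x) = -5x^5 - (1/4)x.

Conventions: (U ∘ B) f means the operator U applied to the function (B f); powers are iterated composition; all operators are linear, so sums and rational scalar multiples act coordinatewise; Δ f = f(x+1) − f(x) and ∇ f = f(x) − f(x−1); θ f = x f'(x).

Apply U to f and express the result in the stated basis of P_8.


θ f = -25x^5 - (1/4)x
Δ f = -25x^4 - 50x^3 - 50x^2 - 25x - 21/4
(θ + Δ) f = -25x^5 - 25x^4 - 50x^3 - 50x^2 - (101/4)x - 21/4
θ (θ + Δ) f = -125x^5 - 100x^4 - 150x^3 - 100x^2 - (101/4)x

the result is g(x) = -125x^5 - 100x^4 - 150x^3 - 100x^2 - (101/4)x


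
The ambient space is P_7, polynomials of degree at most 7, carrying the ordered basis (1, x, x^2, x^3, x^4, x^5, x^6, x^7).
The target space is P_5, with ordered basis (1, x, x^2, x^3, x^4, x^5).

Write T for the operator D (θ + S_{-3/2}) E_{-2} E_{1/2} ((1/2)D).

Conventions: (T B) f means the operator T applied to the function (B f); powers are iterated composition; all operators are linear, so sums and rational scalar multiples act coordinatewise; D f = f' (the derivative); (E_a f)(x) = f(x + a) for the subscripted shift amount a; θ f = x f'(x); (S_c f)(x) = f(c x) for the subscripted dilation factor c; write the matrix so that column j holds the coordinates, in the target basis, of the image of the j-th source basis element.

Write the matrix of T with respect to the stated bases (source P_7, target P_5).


image of 1: 0
image of x: 0
image of x^2: -1/2
image of x^3: (51/4)x + 9/4
image of x^4: -(9/4)x^2 - (153/2)x - 27/4
image of x^5: (725/8)x^3 + (135/8)x^2 + (2295/8)x + 135/8
image of x^6: -(1245/32)x^4 - (6525/8)x^3 - (1215/16)x^2 - (6885/8)x - 1215/32
image of x^7: (23373/64)x^5 + (26145/64)x^4 + (137025/32)x^3 + (8505/32)x^2 + (144585/64)x + 5103/64
each image's coordinates form column j of the matrix

the matrix is [[0, 0, -1/2, 9/4, -27/4, 135/8, -1215/32, 5103/64]; [0, 0, 0, 51/4, -153/2, 2295/8, -6885/8, 144585/64]; [0, 0, 0, 0, -9/4, 135/8, -1215/16, 8505/32]; [0, 0, 0, 0, 0, 725/8, -6525/8, 137025/32]; [0, 0, 0, 0, 0, 0, -1245/32, 26145/64]; [0, 0, 0, 0, 0, 0, 0, 23373/64]] (rows listed top to bottom)


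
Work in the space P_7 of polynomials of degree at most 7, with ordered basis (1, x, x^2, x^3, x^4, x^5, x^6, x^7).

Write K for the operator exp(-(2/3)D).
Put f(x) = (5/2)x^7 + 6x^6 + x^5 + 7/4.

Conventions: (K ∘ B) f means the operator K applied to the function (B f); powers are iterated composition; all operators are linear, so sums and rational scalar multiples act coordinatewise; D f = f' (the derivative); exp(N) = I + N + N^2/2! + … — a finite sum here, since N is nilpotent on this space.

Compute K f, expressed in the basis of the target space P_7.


g(x) = (5/2)x^7 - (17/3)x^6 + (1/3)x^5 + (290/27)x^4 - (1120/81)x^3 + (640/81)x^2 - (1616/729)x + 17485/8748

order-1 term: -(35/3)x^6 - 24x^5 - (10/3)x^4
order-2 term: (70/3)x^5 + 40x^4 + (40/9)x^3
order-3 term: -(700/27)x^4 - (320/9)x^3 - (80/27)x^2
order-4 term: (1400/81)x^3 + (160/9)x^2 + (80/81)x
order-5 term: -(560/81)x^2 - (128/27)x - 32/243
order-6 term: (1120/729)x + 128/243
order-7 term: -320/2187
the series for exp(-(2/3)D) f terminates at order 7
exp(-(2/3)D) f = (5/2)x^7 - (17/3)x^6 + (1/3)x^5 + (290/27)x^4 - (1120/81)x^3 + (640/81)x^2 - (1616/729)x + 17485/8748


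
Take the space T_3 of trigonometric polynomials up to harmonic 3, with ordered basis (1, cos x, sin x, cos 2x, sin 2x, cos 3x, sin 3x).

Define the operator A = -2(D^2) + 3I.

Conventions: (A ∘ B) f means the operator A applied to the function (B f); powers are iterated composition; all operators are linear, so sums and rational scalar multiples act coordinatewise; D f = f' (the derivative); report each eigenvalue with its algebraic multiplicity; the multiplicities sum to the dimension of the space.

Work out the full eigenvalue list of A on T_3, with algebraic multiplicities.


image of 1: 3
image of cos x: 5cos x
image of sin x: 5sin x
image of cos 2x: 11cos 2x
image of sin 2x: 11sin 2x
image of cos 3x: 21cos 3x
image of sin 3x: 21sin 3x
the matrix is diagonal; its diagonal is (3, 5, 5, 11, 11, 21, 21)
for a triangular matrix the eigenvalues are the diagonal entries, with algebraic multiplicity their repetition count

λ = 3 (multiplicity 1), λ = 5 (multiplicity 2), λ = 11 (multiplicity 2), λ = 21 (multiplicity 2)


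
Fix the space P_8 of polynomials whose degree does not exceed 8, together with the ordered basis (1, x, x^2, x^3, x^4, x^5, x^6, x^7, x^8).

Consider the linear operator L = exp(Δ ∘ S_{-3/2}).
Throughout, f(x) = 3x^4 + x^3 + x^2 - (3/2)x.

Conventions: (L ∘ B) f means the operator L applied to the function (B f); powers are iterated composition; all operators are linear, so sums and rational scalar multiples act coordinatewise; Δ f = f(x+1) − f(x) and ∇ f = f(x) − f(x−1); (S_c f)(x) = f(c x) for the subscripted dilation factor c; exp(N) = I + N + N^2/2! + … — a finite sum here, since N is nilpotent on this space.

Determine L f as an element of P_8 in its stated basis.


the result is g(x) = 3x^4 + (247/4)x^3 - (14435/64)x^2 - (68223/128)x - 32193/1024

order-1 term: (243/4)x^3 + 81x^2 + (441/8)x + 261/16
order-2 term: -(19683/64)x^2 - (8019/64)x - 3375/64
order-3 term: -(59049/128)x - 43011/256
order-4 term: 177147/1024
the series for exp(Δ ∘ S_{-3/2}) f terminates at order 4
exp(Δ ∘ S_{-3/2}) f = 3x^4 + (247/4)x^3 - (14435/64)x^2 - (68223/128)x - 32193/1024
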